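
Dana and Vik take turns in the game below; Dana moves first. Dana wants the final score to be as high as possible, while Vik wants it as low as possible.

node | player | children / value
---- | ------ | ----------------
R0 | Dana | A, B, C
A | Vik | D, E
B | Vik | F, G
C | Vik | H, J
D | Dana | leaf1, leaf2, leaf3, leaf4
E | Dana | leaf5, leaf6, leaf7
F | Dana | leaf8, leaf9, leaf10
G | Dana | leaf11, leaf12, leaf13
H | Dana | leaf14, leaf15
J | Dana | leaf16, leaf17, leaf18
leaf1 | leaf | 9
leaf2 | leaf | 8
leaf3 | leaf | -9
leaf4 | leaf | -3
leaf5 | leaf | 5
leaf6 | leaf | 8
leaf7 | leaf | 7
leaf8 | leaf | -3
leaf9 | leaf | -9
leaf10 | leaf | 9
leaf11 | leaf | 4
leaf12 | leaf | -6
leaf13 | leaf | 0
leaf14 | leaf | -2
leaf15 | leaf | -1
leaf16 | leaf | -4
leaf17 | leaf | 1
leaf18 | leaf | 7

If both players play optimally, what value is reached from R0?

D (Dana): max(9, 8, -9, -3) = 9
E (Dana): max(5, 8, 7) = 8
A (Vik): min(9, 8) = 8
F (Dana): max(-3, -9, 9) = 9
G (Dana): max(4, -6, 0) = 4
B (Vik): min(9, 4) = 4
H (Dana): max(-2, -1) = -1
J (Dana): max(-4, 1, 7) = 7
C (Vik): min(-1, 7) = -1
R0 (Dana): max(8, 4, -1) = 8

8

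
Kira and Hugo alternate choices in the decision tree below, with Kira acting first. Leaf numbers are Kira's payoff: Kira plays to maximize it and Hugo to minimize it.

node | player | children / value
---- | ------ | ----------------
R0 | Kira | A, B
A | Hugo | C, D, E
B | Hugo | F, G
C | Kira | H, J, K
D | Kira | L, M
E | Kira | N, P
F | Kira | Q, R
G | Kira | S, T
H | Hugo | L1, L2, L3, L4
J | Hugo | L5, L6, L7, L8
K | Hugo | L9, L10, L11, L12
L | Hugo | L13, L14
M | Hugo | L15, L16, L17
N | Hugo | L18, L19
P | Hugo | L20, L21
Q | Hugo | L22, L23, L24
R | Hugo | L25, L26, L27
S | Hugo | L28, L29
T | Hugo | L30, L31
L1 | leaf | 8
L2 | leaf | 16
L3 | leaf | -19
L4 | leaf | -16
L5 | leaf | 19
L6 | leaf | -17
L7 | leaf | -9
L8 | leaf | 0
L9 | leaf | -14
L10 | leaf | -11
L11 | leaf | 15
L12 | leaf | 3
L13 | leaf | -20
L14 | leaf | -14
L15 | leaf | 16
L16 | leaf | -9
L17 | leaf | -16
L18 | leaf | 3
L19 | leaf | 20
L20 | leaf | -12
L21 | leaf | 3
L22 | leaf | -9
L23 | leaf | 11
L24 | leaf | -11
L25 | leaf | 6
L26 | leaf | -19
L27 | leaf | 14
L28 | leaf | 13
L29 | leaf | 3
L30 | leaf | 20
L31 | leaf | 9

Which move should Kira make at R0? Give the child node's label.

H (Hugo): min(8, 16, -19, -16) = -19
J (Hugo): min(19, -17, -9, 0) = -17
K (Hugo): min(-14, -11, 15, 3) = -14
C (Kira): max(-19, -17, -14) = -14
L (Hugo): min(-20, -14) = -20
M (Hugo): min(16, -9, -16) = -16
D (Kira): max(-20, -16) = -16
N (Hugo): min(3, 20) = 3
P (Hugo): min(-12, 3) = -12
E (Kira): max(3, -12) = 3
A (Hugo): min(-14, -16, 3) = -16
Q (Hugo): min(-9, 11, -11) = -11
R (Hugo): min(6, -19, 14) = -19
F (Kira): max(-11, -19) = -11
S (Hugo): min(13, 3) = 3
T (Hugo): min(20, 9) = 9
G (Kira): max(3, 9) = 9
B (Hugo): min(-11, 9) = -11
R0 (Kira): max(-16, -11) = -11
Kira at R0 wants the highest of {A=-16, B=-11}, so chooses B.

B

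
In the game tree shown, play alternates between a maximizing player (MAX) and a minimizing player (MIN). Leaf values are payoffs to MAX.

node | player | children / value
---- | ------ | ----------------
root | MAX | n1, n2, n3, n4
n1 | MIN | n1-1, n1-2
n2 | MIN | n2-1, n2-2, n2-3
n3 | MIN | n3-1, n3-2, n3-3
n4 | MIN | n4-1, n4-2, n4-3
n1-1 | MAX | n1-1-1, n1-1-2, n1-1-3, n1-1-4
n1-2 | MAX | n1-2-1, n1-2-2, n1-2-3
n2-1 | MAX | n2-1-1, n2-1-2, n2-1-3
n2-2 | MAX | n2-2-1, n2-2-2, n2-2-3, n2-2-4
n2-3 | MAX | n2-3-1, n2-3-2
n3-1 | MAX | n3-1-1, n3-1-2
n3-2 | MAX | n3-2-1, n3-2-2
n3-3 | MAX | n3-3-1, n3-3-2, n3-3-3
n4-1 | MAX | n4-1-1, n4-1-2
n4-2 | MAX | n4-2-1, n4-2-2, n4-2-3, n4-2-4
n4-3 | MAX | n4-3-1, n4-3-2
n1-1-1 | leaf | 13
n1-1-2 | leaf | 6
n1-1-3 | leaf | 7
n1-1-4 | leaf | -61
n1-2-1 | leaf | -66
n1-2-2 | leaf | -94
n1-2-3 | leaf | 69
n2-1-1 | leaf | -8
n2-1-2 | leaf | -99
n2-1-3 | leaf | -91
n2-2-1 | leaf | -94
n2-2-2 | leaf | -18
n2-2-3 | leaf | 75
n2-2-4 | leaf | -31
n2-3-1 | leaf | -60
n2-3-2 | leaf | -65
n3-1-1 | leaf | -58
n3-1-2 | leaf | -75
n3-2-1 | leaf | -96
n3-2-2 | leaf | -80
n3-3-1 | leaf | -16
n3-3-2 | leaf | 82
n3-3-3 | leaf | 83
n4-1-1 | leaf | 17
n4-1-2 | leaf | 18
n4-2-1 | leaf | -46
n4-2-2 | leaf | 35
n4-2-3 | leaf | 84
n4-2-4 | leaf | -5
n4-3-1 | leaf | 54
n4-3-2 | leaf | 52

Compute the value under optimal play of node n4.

n4-1 (MAX): max(17, 18) = 18
n4-2 (MAX): max(-46, 35, 84, -5) = 84
n4-3 (MAX): max(54, 52) = 54
n4 (MIN): min(18, 84, 54) = 18

18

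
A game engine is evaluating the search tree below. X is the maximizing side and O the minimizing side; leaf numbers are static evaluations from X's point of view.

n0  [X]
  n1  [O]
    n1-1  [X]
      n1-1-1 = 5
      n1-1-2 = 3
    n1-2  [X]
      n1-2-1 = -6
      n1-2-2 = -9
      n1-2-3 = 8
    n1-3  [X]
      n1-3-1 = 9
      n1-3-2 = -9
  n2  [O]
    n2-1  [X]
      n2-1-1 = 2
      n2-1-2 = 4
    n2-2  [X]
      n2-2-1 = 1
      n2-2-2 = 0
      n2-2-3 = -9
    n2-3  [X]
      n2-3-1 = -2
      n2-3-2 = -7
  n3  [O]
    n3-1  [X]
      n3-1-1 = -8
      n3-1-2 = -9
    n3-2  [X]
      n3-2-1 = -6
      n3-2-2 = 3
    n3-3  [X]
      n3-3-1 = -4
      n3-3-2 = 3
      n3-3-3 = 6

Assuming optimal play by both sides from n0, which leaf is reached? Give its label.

n1-1-1

n1-1 (X): max(5, 3) = 5
n1-2 (X): max(-6, -9, 8) = 8
n1-3 (X): max(9, -9) = 9
n1 (O): min(5, 8, 9) = 5
n2-1 (X): max(2, 4) = 4
n2-2 (X): max(1, 0, -9) = 1
n2-3 (X): max(-2, -7) = -2
n2 (O): min(4, 1, -2) = -2
n3-1 (X): max(-8, -9) = -8
n3-2 (X): max(-6, 3) = 3
n3-3 (X): max(-4, 3, 6) = 6
n3 (O): min(-8, 3, 6) = -8
n0 (X): max(5, -2, -8) = 5
At n0, X picks n1 (highest: 5).
At n1, O picks n1-1 (lowest: 5).
At n1-1, X picks n1-1-1 (highest: 5).
Terminal value 5.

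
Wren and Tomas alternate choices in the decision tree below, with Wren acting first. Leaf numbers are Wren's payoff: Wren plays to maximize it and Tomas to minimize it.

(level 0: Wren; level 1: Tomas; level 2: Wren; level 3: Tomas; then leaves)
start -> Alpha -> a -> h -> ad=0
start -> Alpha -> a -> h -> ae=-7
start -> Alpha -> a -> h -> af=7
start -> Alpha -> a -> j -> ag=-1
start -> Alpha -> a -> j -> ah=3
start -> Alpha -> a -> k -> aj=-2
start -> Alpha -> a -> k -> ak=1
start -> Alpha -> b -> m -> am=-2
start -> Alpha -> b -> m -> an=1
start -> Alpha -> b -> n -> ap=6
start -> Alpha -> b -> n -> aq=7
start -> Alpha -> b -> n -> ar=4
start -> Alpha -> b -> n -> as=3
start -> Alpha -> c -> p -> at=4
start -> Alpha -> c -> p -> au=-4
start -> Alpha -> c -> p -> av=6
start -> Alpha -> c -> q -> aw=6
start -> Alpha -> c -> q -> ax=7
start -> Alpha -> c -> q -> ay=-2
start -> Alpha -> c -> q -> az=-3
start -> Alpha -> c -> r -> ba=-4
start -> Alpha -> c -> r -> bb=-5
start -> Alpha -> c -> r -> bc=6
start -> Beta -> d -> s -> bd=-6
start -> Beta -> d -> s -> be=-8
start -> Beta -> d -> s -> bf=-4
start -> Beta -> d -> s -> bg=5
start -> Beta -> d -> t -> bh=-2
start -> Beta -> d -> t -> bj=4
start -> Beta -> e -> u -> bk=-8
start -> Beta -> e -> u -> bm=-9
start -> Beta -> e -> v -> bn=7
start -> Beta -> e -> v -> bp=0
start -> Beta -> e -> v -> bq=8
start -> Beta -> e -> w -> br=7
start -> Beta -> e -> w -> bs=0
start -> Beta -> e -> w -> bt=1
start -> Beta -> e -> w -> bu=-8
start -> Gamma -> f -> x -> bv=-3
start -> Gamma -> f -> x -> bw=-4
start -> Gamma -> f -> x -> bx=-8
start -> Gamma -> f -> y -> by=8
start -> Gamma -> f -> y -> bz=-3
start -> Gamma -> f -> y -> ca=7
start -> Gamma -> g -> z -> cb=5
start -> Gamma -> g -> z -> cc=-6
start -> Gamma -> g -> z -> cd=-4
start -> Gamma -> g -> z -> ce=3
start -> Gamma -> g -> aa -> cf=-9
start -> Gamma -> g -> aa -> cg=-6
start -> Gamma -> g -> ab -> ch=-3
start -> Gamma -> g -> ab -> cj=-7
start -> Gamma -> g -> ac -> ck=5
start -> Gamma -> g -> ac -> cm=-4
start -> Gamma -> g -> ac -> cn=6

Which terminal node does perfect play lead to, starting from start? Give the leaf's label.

bh

h (Tomas): min(0, -7, 7) = -7
j (Tomas): min(-1, 3) = -1
k (Tomas): min(-2, 1) = -2
a (Wren): max(-7, -1, -2) = -1
m (Tomas): min(-2, 1) = -2
n (Tomas): min(6, 7, 4, 3) = 3
b (Wren): max(-2, 3) = 3
p (Tomas): min(4, -4, 6) = -4
q (Tomas): min(6, 7, -2, -3) = -3
r (Tomas): min(-4, -5, 6) = -5
c (Wren): max(-4, -3, -5) = -3
Alpha (Tomas): min(-1, 3, -3) = -3
s (Tomas): min(-6, -8, -4, 5) = -8
t (Tomas): min(-2, 4) = -2
d (Wren): max(-8, -2) = -2
u (Tomas): min(-8, -9) = -9
v (Tomas): min(7, 0, 8) = 0
w (Tomas): min(7, 0, 1, -8) = -8
e (Wren): max(-9, 0, -8) = 0
Beta (Tomas): min(-2, 0) = -2
x (Tomas): min(-3, -4, -8) = -8
y (Tomas): min(8, -3, 7) = -3
f (Wren): max(-8, -3) = -3
z (Tomas): min(5, -6, -4, 3) = -6
aa (Tomas): min(-9, -6) = -9
ab (Tomas): min(-3, -7) = -7
ac (Tomas): min(5, -4, 6) = -4
g (Wren): max(-6, -9, -7, -4) = -4
Gamma (Tomas): min(-3, -4) = -4
start (Wren): max(-3, -2, -4) = -2
At start, Wren picks Beta (highest: -2).
At Beta, Tomas picks d (lowest: -2).
At d, Wren picks t (highest: -2).
At t, Tomas picks bh (lowest: -2).
Terminal value -2.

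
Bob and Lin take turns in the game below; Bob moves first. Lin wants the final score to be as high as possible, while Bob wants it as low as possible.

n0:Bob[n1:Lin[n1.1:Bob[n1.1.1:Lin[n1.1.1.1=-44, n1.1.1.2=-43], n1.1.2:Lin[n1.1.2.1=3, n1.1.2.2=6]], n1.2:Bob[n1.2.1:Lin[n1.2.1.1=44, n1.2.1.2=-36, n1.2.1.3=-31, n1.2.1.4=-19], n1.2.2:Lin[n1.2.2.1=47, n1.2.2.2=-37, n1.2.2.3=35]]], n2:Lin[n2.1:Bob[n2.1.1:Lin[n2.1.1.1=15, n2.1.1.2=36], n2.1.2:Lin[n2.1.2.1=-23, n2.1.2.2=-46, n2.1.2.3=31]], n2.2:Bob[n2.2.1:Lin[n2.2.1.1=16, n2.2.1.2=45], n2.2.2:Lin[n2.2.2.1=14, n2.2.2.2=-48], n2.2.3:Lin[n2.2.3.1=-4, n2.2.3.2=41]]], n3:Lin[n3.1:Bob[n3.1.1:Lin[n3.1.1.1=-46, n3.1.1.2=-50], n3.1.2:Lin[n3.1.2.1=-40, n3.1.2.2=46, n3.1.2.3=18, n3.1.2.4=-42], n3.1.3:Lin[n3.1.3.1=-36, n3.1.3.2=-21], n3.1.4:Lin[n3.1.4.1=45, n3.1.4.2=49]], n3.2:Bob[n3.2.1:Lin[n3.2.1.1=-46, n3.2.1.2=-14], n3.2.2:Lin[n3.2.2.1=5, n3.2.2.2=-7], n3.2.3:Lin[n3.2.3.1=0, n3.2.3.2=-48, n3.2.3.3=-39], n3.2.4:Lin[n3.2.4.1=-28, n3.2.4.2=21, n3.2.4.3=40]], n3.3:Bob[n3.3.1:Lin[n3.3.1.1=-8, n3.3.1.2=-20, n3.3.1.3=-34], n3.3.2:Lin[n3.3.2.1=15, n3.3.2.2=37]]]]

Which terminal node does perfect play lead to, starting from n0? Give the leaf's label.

n3.3.1.1

n1.1.1 (Lin): max(-44, -43) = -43
n1.1.2 (Lin): max(3, 6) = 6
n1.1 (Bob): min(-43, 6) = -43
n1.2.1 (Lin): max(44, -36, -31, -19) = 44
n1.2.2 (Lin): max(47, -37, 35) = 47
n1.2 (Bob): min(44, 47) = 44
n1 (Lin): max(-43, 44) = 44
n2.1.1 (Lin): max(15, 36) = 36
n2.1.2 (Lin): max(-23, -46, 31) = 31
n2.1 (Bob): min(36, 31) = 31
n2.2.1 (Lin): max(16, 45) = 45
n2.2.2 (Lin): max(14, -48) = 14
n2.2.3 (Lin): max(-4, 41) = 41
n2.2 (Bob): min(45, 14, 41) = 14
n2 (Lin): max(31, 14) = 31
n3.1.1 (Lin): max(-46, -50) = -46
n3.1.2 (Lin): max(-40, 46, 18, -42) = 46
n3.1.3 (Lin): max(-36, -21) = -21
n3.1.4 (Lin): max(45, 49) = 49
n3.1 (Bob): min(-46, 46, -21, 49) = -46
n3.2.1 (Lin): max(-46, -14) = -14
n3.2.2 (Lin): max(5, -7) = 5
n3.2.3 (Lin): max(0, -48, -39) = 0
n3.2.4 (Lin): max(-28, 21, 40) = 40
n3.2 (Bob): min(-14, 5, 0, 40) = -14
n3.3.1 (Lin): max(-8, -20, -34) = -8
n3.3.2 (Lin): max(15, 37) = 37
n3.3 (Bob): min(-8, 37) = -8
n3 (Lin): max(-46, -14, -8) = -8
n0 (Bob): min(44, 31, -8) = -8
At n0, Bob picks n3 (lowest: -8).
At n3, Lin picks n3.3 (highest: -8).
At n3.3, Bob picks n3.3.1 (lowest: -8).
At n3.3.1, Lin picks n3.3.1.1 (highest: -8).
Terminal value -8.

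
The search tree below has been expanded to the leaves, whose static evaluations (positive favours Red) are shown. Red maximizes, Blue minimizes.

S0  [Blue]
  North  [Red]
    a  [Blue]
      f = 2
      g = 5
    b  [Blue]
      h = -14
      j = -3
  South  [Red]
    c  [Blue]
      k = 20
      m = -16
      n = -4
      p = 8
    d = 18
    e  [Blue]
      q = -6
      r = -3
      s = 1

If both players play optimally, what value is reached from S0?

2

a (Blue): min(2, 5) = 2
b (Blue): min(-14, -3) = -14
North (Red): max(2, -14) = 2
c (Blue): min(20, -16, -4, 8) = -16
e (Blue): min(-6, -3, 1) = -6
South (Red): max(-16, 18, -6) = 18
S0 (Blue): min(2, 18) = 2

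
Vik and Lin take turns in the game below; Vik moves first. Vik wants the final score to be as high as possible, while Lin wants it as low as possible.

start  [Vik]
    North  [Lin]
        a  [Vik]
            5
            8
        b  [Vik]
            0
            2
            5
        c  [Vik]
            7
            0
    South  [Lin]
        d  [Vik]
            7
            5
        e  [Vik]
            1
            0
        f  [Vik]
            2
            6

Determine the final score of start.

5

a (Vik): max(5, 8) = 8
b (Vik): max(0, 2, 5) = 5
c (Vik): max(7, 0) = 7
North (Lin): min(8, 5, 7) = 5
d (Vik): max(7, 5) = 7
e (Vik): max(1, 0) = 1
f (Vik): max(2, 6) = 6
South (Lin): min(7, 1, 6) = 1
start (Vik): max(5, 1) = 5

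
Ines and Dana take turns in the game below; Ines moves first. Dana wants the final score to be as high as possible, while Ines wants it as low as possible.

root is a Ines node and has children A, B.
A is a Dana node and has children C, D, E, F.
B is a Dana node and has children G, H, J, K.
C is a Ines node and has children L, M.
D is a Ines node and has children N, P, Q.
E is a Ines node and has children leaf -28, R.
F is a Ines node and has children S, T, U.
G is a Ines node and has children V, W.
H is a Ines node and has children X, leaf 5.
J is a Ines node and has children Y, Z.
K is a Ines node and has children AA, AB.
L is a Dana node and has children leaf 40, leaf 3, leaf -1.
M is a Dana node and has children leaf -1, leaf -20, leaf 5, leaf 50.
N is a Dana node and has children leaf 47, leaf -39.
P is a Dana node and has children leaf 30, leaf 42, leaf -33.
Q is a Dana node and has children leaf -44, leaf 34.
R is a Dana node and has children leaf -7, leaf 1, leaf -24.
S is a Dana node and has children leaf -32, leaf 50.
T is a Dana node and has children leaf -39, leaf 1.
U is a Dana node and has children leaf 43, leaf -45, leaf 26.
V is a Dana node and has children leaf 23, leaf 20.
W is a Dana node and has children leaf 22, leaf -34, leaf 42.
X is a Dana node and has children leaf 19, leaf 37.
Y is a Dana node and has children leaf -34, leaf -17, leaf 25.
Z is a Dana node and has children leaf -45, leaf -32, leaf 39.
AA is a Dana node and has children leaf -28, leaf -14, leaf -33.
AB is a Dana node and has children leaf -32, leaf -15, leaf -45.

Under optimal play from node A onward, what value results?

40

L (Dana): max(40, 3, -1) = 40
M (Dana): max(-1, -20, 5, 50) = 50
C (Ines): min(40, 50) = 40
N (Dana): max(47, -39) = 47
P (Dana): max(30, 42, -33) = 42
Q (Dana): max(-44, 34) = 34
D (Ines): min(47, 42, 34) = 34
R (Dana): max(-7, 1, -24) = 1
E (Ines): min(-28, 1) = -28
S (Dana): max(-32, 50) = 50
T (Dana): max(-39, 1) = 1
U (Dana): max(43, -45, 26) = 43
F (Ines): min(50, 1, 43) = 1
A (Dana): max(40, 34, -28, 1) = 40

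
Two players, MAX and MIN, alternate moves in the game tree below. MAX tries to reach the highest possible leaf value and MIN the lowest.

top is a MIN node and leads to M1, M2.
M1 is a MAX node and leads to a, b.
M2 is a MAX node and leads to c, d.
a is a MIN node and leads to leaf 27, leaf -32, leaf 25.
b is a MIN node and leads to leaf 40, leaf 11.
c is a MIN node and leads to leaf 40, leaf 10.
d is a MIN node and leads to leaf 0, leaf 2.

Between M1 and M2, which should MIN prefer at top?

M2

a (MIN): min(27, -32, 25) = -32
b (MIN): min(40, 11) = 11
M1 (MAX): max(-32, 11) = 11
c (MIN): min(40, 10) = 10
d (MIN): min(0, 2) = 0
M2 (MAX): max(10, 0) = 10
MIN prefers the lower value; M1=11, M2=10. M2 is better since 10 < 11.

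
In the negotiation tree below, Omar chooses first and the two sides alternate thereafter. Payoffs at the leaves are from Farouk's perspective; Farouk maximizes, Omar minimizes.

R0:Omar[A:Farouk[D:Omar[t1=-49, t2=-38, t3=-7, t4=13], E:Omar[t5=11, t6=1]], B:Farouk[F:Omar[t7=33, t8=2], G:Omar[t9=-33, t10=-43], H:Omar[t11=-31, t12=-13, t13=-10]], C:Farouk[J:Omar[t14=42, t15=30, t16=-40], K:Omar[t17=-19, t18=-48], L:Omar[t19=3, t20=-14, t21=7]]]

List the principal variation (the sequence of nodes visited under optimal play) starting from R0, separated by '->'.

D (Omar): min(-49, -38, -7, 13) = -49
E (Omar): min(11, 1) = 1
A (Farouk): max(-49, 1) = 1
F (Omar): min(33, 2) = 2
G (Omar): min(-33, -43) = -43
H (Omar): min(-31, -13, -10) = -31
B (Farouk): max(2, -43, -31) = 2
J (Omar): min(42, 30, -40) = -40
K (Omar): min(-19, -48) = -48
L (Omar): min(3, -14, 7) = -14
C (Farouk): max(-40, -48, -14) = -14
R0 (Omar): min(1, 2, -14) = -14
At R0, Omar picks C (lowest: -14).
At C, Farouk picks L (highest: -14).
At L, Omar picks t20 (lowest: -14).
Terminal value -14.

R0 -> C -> L -> t20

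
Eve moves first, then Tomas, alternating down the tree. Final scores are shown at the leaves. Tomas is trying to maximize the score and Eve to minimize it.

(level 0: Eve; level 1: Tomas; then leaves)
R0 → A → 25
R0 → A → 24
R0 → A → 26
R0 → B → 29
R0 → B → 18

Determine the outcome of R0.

A (Tomas): max(25, 24, 26) = 26
B (Tomas): max(29, 18) = 29
R0 (Eve): min(26, 29) = 26

26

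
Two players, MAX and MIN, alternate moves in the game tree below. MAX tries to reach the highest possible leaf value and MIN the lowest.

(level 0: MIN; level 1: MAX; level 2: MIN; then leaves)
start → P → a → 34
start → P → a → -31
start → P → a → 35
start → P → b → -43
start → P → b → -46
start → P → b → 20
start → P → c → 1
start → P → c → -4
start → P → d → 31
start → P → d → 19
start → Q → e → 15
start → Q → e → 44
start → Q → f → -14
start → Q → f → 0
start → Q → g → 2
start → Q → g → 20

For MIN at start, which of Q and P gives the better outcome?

e (MIN): min(15, 44) = 15
f (MIN): min(-14, 0) = -14
g (MIN): min(2, 20) = 2
Q (MAX): max(15, -14, 2) = 15
a (MIN): min(34, -31, 35) = -31
b (MIN): min(-43, -46, 20) = -46
c (MIN): min(1, -4) = -4
d (MIN): min(31, 19) = 19
P (MAX): max(-31, -46, -4, 19) = 19
MIN prefers the lower value; Q=15, P=19. Q is better since 15 < 19.

Q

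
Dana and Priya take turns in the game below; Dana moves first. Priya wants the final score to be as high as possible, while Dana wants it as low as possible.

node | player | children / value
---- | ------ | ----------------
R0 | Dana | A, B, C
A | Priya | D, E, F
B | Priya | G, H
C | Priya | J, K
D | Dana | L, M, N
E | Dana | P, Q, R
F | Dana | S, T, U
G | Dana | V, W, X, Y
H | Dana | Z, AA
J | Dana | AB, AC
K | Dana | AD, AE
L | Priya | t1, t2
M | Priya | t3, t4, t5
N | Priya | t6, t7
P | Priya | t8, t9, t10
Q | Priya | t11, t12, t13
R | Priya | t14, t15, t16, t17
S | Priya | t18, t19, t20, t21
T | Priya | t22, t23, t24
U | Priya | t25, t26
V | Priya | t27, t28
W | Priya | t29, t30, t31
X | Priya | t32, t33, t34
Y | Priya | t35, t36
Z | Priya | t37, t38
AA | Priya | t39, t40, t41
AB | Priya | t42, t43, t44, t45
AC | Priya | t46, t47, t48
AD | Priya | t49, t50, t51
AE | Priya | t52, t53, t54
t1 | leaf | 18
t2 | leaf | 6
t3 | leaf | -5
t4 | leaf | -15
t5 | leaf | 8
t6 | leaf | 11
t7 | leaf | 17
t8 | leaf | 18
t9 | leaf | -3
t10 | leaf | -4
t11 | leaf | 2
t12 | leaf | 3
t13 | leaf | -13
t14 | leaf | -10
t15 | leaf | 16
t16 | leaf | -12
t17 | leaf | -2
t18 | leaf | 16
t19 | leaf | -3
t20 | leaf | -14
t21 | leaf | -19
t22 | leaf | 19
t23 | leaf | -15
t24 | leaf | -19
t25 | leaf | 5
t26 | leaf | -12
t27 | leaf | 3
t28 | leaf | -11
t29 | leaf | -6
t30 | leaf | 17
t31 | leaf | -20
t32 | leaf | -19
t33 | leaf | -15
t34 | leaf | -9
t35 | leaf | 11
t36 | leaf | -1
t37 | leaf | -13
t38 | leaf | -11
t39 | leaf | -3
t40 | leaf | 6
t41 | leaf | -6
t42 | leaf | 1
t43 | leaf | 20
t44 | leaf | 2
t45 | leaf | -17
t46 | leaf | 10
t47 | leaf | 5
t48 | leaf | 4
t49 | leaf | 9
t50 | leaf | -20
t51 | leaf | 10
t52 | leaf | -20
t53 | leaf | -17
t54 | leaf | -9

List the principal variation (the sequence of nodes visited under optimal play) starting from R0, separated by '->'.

R0 -> B -> G -> X -> t34

L (Priya): max(18, 6) = 18
M (Priya): max(-5, -15, 8) = 8
N (Priya): max(11, 17) = 17
D (Dana): min(18, 8, 17) = 8
P (Priya): max(18, -3, -4) = 18
Q (Priya): max(2, 3, -13) = 3
R (Priya): max(-10, 16, -12, -2) = 16
E (Dana): min(18, 3, 16) = 3
S (Priya): max(16, -3, -14, -19) = 16
T (Priya): max(19, -15, -19) = 19
U (Priya): max(5, -12) = 5
F (Dana): min(16, 19, 5) = 5
A (Priya): max(8, 3, 5) = 8
V (Priya): max(3, -11) = 3
W (Priya): max(-6, 17, -20) = 17
X (Priya): max(-19, -15, -9) = -9
Y (Priya): max(11, -1) = 11
G (Dana): min(3, 17, -9, 11) = -9
Z (Priya): max(-13, -11) = -11
AA (Priya): max(-3, 6, -6) = 6
H (Dana): min(-11, 6) = -11
B (Priya): max(-9, -11) = -9
AB (Priya): max(1, 20, 2, -17) = 20
AC (Priya): max(10, 5, 4) = 10
J (Dana): min(20, 10) = 10
AD (Priya): max(9, -20, 10) = 10
AE (Priya): max(-20, -17, -9) = -9
K (Dana): min(10, -9) = -9
C (Priya): max(10, -9) = 10
R0 (Dana): min(8, -9, 10) = -9
At R0, Dana picks B (lowest: -9).
At B, Priya picks G (highest: -9).
At G, Dana picks X (lowest: -9).
At X, Priya picks t34 (highest: -9).
Terminal value -9.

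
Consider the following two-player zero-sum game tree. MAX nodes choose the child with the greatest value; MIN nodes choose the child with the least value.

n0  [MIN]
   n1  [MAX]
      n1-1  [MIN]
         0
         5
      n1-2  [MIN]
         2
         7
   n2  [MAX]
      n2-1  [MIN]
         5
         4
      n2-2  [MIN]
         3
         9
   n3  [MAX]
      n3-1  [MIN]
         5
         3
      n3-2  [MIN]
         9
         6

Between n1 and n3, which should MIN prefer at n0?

n1

n1-1 (MIN): min(0, 5) = 0
n1-2 (MIN): min(2, 7) = 2
n1 (MAX): max(0, 2) = 2
n3-1 (MIN): min(5, 3) = 3
n3-2 (MIN): min(9, 6) = 6
n3 (MAX): max(3, 6) = 6
MIN prefers the lower value; n1=2, n3=6. n1 is better since 2 < 6.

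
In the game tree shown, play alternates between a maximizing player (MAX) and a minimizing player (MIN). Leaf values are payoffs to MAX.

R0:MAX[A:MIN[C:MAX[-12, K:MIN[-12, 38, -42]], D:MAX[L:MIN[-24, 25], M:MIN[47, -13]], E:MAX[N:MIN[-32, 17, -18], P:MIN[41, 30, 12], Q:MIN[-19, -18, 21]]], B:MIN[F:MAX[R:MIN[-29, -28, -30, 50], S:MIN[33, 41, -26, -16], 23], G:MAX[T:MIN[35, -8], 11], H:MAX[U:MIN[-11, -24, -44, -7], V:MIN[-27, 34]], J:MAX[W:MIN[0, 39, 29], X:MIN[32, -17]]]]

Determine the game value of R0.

K (MIN): min(-12, 38, -42) = -42
C (MAX): max(-12, -42) = -12
L (MIN): min(-24, 25) = -24
M (MIN): min(47, -13) = -13
D (MAX): max(-24, -13) = -13
N (MIN): min(-32, 17, -18) = -32
P (MIN): min(41, 30, 12) = 12
Q (MIN): min(-19, -18, 21) = -19
E (MAX): max(-32, 12, -19) = 12
A (MIN): min(-12, -13, 12) = -13
R (MIN): min(-29, -28, -30, 50) = -30
S (MIN): min(33, 41, -26, -16) = -26
F (MAX): max(-30, -26, 23) = 23
T (MIN): min(35, -8) = -8
G (MAX): max(-8, 11) = 11
U (MIN): min(-11, -24, -44, -7) = -44
V (MIN): min(-27, 34) = -27
H (MAX): max(-44, -27) = -27
W (MIN): min(0, 39, 29) = 0
X (MIN): min(32, -17) = -17
J (MAX): max(0, -17) = 0
B (MIN): min(23, 11, -27, 0) = -27
R0 (MAX): max(-13, -27) = -13

-13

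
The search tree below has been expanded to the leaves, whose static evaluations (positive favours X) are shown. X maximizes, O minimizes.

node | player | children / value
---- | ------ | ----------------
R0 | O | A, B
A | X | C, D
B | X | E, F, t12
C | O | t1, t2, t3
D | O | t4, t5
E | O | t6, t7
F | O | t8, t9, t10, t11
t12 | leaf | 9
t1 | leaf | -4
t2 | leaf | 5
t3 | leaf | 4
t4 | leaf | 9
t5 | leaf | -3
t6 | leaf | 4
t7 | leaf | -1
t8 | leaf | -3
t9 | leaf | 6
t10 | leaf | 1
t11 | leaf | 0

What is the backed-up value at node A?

-3

C (O): min(-4, 5, 4) = -4
D (O): min(9, -3) = -3
A (X): max(-4, -3) = -3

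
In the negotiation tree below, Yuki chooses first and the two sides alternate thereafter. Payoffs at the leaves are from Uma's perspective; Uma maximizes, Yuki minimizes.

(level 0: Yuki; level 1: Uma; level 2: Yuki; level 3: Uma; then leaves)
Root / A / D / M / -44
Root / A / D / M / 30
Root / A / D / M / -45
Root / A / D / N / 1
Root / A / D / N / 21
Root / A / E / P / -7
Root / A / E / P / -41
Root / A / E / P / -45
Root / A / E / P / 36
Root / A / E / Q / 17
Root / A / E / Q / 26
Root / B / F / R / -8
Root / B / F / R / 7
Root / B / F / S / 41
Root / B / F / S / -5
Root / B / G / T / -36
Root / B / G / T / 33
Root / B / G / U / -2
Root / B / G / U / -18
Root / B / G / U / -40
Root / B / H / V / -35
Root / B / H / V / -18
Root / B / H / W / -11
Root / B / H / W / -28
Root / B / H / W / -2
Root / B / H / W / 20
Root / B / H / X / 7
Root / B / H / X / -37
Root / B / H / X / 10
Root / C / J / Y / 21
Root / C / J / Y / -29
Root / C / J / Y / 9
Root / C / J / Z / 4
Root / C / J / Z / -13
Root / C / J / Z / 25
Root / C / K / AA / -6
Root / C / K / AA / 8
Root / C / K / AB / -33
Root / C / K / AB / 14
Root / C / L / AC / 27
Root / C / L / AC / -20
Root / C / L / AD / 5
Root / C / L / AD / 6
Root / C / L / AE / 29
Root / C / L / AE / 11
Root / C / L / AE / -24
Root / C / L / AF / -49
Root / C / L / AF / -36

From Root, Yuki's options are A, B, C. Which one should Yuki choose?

M (Uma): max(-44, 30, -45) = 30
N (Uma): max(1, 21) = 21
D (Yuki): min(30, 21) = 21
P (Uma): max(-7, -41, -45, 36) = 36
Q (Uma): max(17, 26) = 26
E (Yuki): min(36, 26) = 26
A (Uma): max(21, 26) = 26
R (Uma): max(-8, 7) = 7
S (Uma): max(41, -5) = 41
F (Yuki): min(7, 41) = 7
T (Uma): max(-36, 33) = 33
U (Uma): max(-2, -18, -40) = -2
G (Yuki): min(33, -2) = -2
V (Uma): max(-35, -18) = -18
W (Uma): max(-11, -28, -2, 20) = 20
X (Uma): max(7, -37, 10) = 10
H (Yuki): min(-18, 20, 10) = -18
B (Uma): max(7, -2, -18) = 7
Y (Uma): max(21, -29, 9) = 21
Z (Uma): max(4, -13, 25) = 25
J (Yuki): min(21, 25) = 21
AA (Uma): max(-6, 8) = 8
AB (Uma): max(-33, 14) = 14
K (Yuki): min(8, 14) = 8
AC (Uma): max(27, -20) = 27
AD (Uma): max(5, 6) = 6
AE (Uma): max(29, 11, -24) = 29
AF (Uma): max(-49, -36) = -36
L (Yuki): min(27, 6, 29, -36) = -36
C (Uma): max(21, 8, -36) = 21
Root (Yuki): min(26, 7, 21) = 7
Yuki at Root wants the lowest of {A=26, B=7, C=21}, so chooses B.

B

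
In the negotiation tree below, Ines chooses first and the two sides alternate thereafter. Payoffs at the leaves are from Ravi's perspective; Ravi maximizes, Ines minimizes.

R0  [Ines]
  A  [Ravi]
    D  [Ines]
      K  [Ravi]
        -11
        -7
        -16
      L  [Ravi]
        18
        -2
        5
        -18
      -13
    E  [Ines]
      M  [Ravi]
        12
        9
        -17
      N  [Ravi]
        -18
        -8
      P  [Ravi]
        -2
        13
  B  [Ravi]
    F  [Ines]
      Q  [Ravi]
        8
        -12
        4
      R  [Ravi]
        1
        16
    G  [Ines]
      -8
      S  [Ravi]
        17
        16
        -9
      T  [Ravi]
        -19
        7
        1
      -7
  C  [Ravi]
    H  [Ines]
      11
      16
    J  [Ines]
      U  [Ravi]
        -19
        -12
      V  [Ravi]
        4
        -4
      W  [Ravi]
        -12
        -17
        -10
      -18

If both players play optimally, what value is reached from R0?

K (Ravi): max(-11, -7, -16) = -7
L (Ravi): max(18, -2, 5, -18) = 18
D (Ines): min(-7, 18, -13) = -13
M (Ravi): max(12, 9, -17) = 12
N (Ravi): max(-18, -8) = -8
P (Ravi): max(-2, 13) = 13
E (Ines): min(12, -8, 13) = -8
A (Ravi): max(-13, -8) = -8
Q (Ravi): max(8, -12, 4) = 8
R (Ravi): max(1, 16) = 16
F (Ines): min(8, 16) = 8
S (Ravi): max(17, 16, -9) = 17
T (Ravi): max(-19, 7, 1) = 7
G (Ines): min(-8, 17, 7, -7) = -8
B (Ravi): max(8, -8) = 8
H (Ines): min(11, 16) = 11
U (Ravi): max(-19, -12) = -12
V (Ravi): max(4, -4) = 4
W (Ravi): max(-12, -17, -10) = -10
J (Ines): min(-12, 4, -10, -18) = -18
C (Ravi): max(11, -18) = 11
R0 (Ines): min(-8, 8, 11) = -8

-8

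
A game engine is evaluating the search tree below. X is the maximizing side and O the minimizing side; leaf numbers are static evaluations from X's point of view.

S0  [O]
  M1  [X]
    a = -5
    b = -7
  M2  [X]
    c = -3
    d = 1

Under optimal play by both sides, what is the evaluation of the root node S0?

M1 (X): max(-5, -7) = -5
M2 (X): max(-3, 1) = 1
S0 (O): min(-5, 1) = -5

-5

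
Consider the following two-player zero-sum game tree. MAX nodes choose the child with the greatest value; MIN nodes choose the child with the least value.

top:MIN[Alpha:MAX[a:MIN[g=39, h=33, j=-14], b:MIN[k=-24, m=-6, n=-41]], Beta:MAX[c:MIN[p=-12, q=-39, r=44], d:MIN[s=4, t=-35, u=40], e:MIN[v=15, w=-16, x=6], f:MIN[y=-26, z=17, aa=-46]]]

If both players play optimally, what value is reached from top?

-16

a (MIN): min(39, 33, -14) = -14
b (MIN): min(-24, -6, -41) = -41
Alpha (MAX): max(-14, -41) = -14
c (MIN): min(-12, -39, 44) = -39
d (MIN): min(4, -35, 40) = -35
e (MIN): min(15, -16, 6) = -16
f (MIN): min(-26, 17, -46) = -46
Beta (MAX): max(-39, -35, -16, -46) = -16
top (MIN): min(-14, -16) = -16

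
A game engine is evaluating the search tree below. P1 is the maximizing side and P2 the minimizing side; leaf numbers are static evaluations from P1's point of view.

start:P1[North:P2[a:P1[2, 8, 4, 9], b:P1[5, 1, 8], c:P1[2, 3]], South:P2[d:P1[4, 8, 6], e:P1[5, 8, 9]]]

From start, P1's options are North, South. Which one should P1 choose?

a (P1): max(2, 8, 4, 9) = 9
b (P1): max(5, 1, 8) = 8
c (P1): max(2, 3) = 3
North (P2): min(9, 8, 3) = 3
d (P1): max(4, 8, 6) = 8
e (P1): max(5, 8, 9) = 9
South (P2): min(8, 9) = 8
start (P1): max(3, 8) = 8
P1 at start wants the highest of {North=3, South=8}, so chooses South.

South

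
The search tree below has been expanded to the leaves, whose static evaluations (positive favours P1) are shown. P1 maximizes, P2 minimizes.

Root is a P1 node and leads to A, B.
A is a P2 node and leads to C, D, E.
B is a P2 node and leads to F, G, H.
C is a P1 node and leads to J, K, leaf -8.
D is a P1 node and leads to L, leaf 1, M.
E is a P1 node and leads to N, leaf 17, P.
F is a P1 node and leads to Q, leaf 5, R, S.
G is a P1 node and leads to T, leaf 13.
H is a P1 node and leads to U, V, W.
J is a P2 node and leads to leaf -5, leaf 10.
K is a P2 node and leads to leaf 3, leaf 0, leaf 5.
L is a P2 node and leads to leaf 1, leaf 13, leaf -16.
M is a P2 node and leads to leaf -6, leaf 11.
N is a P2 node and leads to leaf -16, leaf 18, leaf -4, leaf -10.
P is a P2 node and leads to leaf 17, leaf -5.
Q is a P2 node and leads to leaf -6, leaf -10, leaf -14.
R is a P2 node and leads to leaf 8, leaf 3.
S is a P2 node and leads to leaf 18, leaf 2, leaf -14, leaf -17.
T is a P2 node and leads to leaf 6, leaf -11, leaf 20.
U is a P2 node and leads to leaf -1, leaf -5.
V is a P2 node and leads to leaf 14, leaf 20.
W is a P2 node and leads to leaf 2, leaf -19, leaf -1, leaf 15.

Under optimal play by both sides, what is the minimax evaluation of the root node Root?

5

J (P2): min(-5, 10) = -5
K (P2): min(3, 0, 5) = 0
C (P1): max(-5, 0, -8) = 0
L (P2): min(1, 13, -16) = -16
M (P2): min(-6, 11) = -6
D (P1): max(-16, 1, -6) = 1
N (P2): min(-16, 18, -4, -10) = -16
P (P2): min(17, -5) = -5
E (P1): max(-16, 17, -5) = 17
A (P2): min(0, 1, 17) = 0
Q (P2): min(-6, -10, -14) = -14
R (P2): min(8, 3) = 3
S (P2): min(18, 2, -14, -17) = -17
F (P1): max(-14, 5, 3, -17) = 5
T (P2): min(6, -11, 20) = -11
G (P1): max(-11, 13) = 13
U (P2): min(-1, -5) = -5
V (P2): min(14, 20) = 14
W (P2): min(2, -19, -1, 15) = -19
H (P1): max(-5, 14, -19) = 14
B (P2): min(5, 13, 14) = 5
Root (P1): max(0, 5) = 5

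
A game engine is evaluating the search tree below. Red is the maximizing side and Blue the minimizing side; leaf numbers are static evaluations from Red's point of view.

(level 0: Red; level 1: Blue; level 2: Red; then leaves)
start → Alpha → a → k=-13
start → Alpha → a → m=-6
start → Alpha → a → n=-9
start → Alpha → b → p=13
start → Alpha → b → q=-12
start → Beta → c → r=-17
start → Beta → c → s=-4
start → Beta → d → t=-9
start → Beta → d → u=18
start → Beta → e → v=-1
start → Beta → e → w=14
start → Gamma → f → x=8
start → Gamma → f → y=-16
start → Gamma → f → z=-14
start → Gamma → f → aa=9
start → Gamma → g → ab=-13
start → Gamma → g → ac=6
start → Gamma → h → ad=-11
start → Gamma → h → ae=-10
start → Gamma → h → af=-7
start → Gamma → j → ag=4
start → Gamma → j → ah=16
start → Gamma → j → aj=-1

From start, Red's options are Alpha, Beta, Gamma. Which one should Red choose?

Beta

a (Red): max(-13, -6, -9) = -6
b (Red): max(13, -12) = 13
Alpha (Blue): min(-6, 13) = -6
c (Red): max(-17, -4) = -4
d (Red): max(-9, 18) = 18
e (Red): max(-1, 14) = 14
Beta (Blue): min(-4, 18, 14) = -4
f (Red): max(8, -16, -14, 9) = 9
g (Red): max(-13, 6) = 6
h (Red): max(-11, -10, -7) = -7
j (Red): max(4, 16, -1) = 16
Gamma (Blue): min(9, 6, -7, 16) = -7
start (Red): max(-6, -4, -7) = -4
Red at start wants the highest of {Alpha=-6, Beta=-4, Gamma=-7}, so chooses Beta.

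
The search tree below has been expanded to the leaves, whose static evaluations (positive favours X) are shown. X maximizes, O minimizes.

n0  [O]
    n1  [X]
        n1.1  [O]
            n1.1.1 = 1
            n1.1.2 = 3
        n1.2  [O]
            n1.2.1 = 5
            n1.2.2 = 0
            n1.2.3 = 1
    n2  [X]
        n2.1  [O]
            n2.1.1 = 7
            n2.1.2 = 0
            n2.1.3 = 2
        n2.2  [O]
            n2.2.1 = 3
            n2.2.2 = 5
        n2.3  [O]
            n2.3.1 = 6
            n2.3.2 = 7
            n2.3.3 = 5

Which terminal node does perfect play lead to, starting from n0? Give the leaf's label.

n1.1.1

n1.1 (O): min(1, 3) = 1
n1.2 (O): min(5, 0, 1) = 0
n1 (X): max(1, 0) = 1
n2.1 (O): min(7, 0, 2) = 0
n2.2 (O): min(3, 5) = 3
n2.3 (O): min(6, 7, 5) = 5
n2 (X): max(0, 3, 5) = 5
n0 (O): min(1, 5) = 1
At n0, O picks n1 (lowest: 1).
At n1, X picks n1.1 (highest: 1).
At n1.1, O picks n1.1.1 (lowest: 1).
Terminal value 1.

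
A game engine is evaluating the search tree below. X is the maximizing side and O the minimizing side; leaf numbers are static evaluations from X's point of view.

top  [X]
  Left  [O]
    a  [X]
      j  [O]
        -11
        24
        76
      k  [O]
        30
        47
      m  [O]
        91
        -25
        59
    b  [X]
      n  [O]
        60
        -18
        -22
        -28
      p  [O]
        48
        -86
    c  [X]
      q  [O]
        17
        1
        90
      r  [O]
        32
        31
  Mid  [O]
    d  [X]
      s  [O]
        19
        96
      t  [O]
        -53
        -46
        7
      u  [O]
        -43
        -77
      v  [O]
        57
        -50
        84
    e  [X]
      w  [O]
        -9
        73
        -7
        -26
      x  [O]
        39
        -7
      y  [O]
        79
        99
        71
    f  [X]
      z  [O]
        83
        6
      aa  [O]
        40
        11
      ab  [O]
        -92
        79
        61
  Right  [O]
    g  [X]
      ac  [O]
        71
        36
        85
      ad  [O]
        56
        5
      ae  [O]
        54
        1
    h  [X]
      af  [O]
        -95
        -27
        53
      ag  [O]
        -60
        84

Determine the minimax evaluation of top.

j (O): min(-11, 24, 76) = -11
k (O): min(30, 47) = 30
m (O): min(91, -25, 59) = -25
a (X): max(-11, 30, -25) = 30
n (O): min(60, -18, -22, -28) = -28
p (O): min(48, -86) = -86
b (X): max(-28, -86) = -28
q (O): min(17, 1, 90) = 1
r (O): min(32, 31) = 31
c (X): max(1, 31) = 31
Left (O): min(30, -28, 31) = -28
s (O): min(19, 96) = 19
t (O): min(-53, -46, 7) = -53
u (O): min(-43, -77) = -77
v (O): min(57, -50, 84) = -50
d (X): max(19, -53, -77, -50) = 19
w (O): min(-9, 73, -7, -26) = -26
x (O): min(39, -7) = -7
y (O): min(79, 99, 71) = 71
e (X): max(-26, -7, 71) = 71
z (O): min(83, 6) = 6
aa (O): min(40, 11) = 11
ab (O): min(-92, 79, 61) = -92
f (X): max(6, 11, -92) = 11
Mid (O): min(19, 71, 11) = 11
ac (O): min(71, 36, 85) = 36
ad (O): min(56, 5) = 5
ae (O): min(54, 1) = 1
g (X): max(36, 5, 1) = 36
af (O): min(-95, -27, 53) = -95
ag (O): min(-60, 84) = -60
h (X): max(-95, -60) = -60
Right (O): min(36, -60) = -60
top (X): max(-28, 11, -60) = 11

11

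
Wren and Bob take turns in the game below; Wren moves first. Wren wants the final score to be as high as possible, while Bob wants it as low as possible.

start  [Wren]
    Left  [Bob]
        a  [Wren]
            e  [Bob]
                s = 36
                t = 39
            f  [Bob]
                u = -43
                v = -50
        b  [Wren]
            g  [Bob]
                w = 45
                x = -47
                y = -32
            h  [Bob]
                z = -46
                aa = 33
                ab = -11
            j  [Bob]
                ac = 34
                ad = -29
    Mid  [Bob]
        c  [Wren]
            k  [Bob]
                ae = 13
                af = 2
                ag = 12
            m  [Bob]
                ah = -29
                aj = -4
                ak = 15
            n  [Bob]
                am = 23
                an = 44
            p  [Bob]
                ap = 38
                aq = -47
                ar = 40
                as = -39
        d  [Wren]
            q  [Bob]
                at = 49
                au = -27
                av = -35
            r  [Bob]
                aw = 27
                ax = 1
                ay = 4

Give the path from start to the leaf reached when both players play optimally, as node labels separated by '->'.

e (Bob): min(36, 39) = 36
f (Bob): min(-43, -50) = -50
a (Wren): max(36, -50) = 36
g (Bob): min(45, -47, -32) = -47
h (Bob): min(-46, 33, -11) = -46
j (Bob): min(34, -29) = -29
b (Wren): max(-47, -46, -29) = -29
Left (Bob): min(36, -29) = -29
k (Bob): min(13, 2, 12) = 2
m (Bob): min(-29, -4, 15) = -29
n (Bob): min(23, 44) = 23
p (Bob): min(38, -47, 40, -39) = -47
c (Wren): max(2, -29, 23, -47) = 23
q (Bob): min(49, -27, -35) = -35
r (Bob): min(27, 1, 4) = 1
d (Wren): max(-35, 1) = 1
Mid (Bob): min(23, 1) = 1
start (Wren): max(-29, 1) = 1
At start, Wren picks Mid (highest: 1).
At Mid, Bob picks d (lowest: 1).
At d, Wren picks r (highest: 1).
At r, Bob picks ax (lowest: 1).
Terminal value 1.

start -> Mid -> d -> r -> ax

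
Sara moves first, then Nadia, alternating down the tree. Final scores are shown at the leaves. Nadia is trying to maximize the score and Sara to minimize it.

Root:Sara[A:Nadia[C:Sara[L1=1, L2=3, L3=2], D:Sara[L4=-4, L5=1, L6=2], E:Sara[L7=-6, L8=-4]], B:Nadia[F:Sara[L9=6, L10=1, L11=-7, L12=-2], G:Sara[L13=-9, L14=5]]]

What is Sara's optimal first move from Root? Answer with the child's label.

B

C (Sara): min(1, 3, 2) = 1
D (Sara): min(-4, 1, 2) = -4
E (Sara): min(-6, -4) = -6
A (Nadia): max(1, -4, -6) = 1
F (Sara): min(6, 1, -7, -2) = -7
G (Sara): min(-9, 5) = -9
B (Nadia): max(-7, -9) = -7
Root (Sara): min(1, -7) = -7
Sara at Root wants the lowest of {A=1, B=-7}, so chooses B.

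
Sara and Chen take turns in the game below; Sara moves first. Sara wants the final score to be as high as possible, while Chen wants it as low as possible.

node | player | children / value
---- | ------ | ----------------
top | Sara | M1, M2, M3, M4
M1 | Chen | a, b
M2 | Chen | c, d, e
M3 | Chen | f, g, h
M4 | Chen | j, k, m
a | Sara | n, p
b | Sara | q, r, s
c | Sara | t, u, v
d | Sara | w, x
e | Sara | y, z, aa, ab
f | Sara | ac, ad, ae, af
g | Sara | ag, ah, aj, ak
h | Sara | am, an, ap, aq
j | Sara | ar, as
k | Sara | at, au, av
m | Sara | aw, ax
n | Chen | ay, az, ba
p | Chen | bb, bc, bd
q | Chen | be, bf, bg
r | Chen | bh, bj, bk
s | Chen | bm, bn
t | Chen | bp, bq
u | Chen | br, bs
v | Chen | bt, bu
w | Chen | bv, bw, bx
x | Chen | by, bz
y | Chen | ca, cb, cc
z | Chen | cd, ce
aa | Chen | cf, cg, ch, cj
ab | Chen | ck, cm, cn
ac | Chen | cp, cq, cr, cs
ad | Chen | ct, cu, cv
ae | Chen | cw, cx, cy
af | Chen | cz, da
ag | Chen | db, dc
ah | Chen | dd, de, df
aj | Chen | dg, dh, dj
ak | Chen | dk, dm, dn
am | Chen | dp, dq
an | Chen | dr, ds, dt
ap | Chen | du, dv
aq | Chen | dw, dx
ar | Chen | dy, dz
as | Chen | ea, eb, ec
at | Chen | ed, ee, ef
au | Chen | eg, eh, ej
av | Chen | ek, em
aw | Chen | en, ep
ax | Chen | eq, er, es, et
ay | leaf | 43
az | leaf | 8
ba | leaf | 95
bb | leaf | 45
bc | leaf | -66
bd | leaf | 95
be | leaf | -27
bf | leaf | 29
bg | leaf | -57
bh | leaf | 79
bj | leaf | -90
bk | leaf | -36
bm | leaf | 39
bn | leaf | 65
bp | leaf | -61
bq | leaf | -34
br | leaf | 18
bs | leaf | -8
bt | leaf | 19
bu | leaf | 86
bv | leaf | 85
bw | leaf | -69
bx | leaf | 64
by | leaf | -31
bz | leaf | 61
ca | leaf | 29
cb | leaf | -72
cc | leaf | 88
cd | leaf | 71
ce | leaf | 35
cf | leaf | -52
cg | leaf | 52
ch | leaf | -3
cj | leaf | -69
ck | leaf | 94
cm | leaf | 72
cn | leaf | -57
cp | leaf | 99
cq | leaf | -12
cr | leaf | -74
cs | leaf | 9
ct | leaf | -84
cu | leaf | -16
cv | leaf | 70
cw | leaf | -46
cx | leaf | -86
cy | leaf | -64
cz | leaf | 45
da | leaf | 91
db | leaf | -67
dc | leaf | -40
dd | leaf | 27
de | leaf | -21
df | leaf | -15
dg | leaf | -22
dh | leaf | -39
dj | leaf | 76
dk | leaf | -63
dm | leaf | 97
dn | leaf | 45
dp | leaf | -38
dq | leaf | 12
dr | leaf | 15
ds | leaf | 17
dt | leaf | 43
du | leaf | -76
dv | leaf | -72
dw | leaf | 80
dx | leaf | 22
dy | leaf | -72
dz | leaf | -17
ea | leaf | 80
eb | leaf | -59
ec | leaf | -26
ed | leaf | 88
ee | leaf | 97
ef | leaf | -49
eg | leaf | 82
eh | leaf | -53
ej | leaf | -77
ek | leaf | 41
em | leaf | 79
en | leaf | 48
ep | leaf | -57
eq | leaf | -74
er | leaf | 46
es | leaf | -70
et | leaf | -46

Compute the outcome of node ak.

-63

ak (Chen): min(-63, 97, 45) = -63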